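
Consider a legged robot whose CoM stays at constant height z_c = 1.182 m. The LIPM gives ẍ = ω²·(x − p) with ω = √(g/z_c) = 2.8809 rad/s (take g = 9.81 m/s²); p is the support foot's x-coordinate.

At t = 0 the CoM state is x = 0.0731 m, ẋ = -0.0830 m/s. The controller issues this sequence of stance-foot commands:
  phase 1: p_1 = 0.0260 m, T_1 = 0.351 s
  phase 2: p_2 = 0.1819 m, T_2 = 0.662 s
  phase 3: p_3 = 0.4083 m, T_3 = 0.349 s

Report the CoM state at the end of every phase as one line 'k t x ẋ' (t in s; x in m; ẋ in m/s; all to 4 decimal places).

phase 1: p=0.0260, T=0.351, ωT=1.011196, cosh=1.556335, sinh=1.192551; start (x,ẋ)=(0.073100, -0.083000) → end (x,ẋ)=(0.064945, 0.032642)
phase 2: p=0.1819, T=0.662, ωT=1.907156, cosh=3.441206, sinh=3.292703; start (x,ẋ)=(0.064945, 0.032642) → end (x,ẋ)=(-0.183257, -0.997097)
phase 3: p=0.4083, T=0.349, ωT=1.005434, cosh=1.549490, sinh=1.183604; start (x,ẋ)=(-0.183257, -0.997097) → end (x,ẋ)=(-0.917964, -3.562108)

1 0.3510 0.0649 0.0326
2 1.0130 -0.1833 -0.9971
3 1.3620 -0.9180 -3.5621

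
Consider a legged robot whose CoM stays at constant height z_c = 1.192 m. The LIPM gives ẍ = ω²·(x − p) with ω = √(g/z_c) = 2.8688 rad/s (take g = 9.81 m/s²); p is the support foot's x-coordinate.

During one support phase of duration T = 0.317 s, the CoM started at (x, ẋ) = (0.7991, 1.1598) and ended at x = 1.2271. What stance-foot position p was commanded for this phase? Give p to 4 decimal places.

p = 0.7821

ωT = 2.8688·0.317 = 0.909410; cosh(ωT) = 1.442809, sinh(ωT) = 1.040047
x(T) = p + (x₀−p)·cosh(ωT) + (ẋ₀/ω)·sinh(ωT) ⇒ p·(1 − cosh) = x(T) − x₀·cosh − (ẋ₀/ω)·sinh
numerator   = 1.2271 − (0.7991)·1.442809 − (1.1598/2.8688)·1.040047 = -0.346320
denominator = 1 − 1.442809 = -0.442809
p = -0.346320 / -0.442809 = 0.7821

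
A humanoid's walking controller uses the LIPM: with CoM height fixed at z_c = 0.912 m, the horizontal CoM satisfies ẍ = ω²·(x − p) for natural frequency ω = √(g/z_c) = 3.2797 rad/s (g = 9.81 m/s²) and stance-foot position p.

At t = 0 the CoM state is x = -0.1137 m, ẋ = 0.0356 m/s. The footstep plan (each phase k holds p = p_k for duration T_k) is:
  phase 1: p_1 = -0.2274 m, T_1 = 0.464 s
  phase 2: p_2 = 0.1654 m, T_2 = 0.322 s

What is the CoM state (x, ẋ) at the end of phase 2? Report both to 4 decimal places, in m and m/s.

x = 0.3564, ẋ = 1.0491

phase 1: p=-0.2274, T=0.464, ωT=1.521781, cosh=2.399349, sinh=2.181026; start (x,ẋ)=(-0.113700, 0.035600) → end (x,ẋ)=(0.069080, 0.898726)
phase 2: p=0.1654, T=0.322, ωT=1.056063, cosh=1.611427, sinh=1.263604; start (x,ẋ)=(0.069080, 0.898726) → end (x,ẋ)=(0.356449, 1.049058)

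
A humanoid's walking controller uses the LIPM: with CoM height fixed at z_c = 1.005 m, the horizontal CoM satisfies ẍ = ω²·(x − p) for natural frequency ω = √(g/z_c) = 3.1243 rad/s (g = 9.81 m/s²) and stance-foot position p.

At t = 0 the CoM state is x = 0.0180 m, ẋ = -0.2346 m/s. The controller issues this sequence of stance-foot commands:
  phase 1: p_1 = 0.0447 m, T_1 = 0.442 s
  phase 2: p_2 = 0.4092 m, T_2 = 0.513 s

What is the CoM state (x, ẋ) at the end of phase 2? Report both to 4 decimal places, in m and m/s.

phase 1: p=0.0447, T=0.442, ωT=1.380941, cosh=2.114992, sinh=1.863650; start (x,ẋ)=(0.018000, -0.234600) → end (x,ẋ)=(-0.151710, -0.651641)
phase 2: p=0.4092, T=0.513, ωT=1.602766, cosh=2.584045, sinh=2.382706; start (x,ẋ)=(-0.151710, -0.651641) → end (x,ẋ)=(-1.537181, -5.859441)

x = -1.5372, ẋ = -5.8594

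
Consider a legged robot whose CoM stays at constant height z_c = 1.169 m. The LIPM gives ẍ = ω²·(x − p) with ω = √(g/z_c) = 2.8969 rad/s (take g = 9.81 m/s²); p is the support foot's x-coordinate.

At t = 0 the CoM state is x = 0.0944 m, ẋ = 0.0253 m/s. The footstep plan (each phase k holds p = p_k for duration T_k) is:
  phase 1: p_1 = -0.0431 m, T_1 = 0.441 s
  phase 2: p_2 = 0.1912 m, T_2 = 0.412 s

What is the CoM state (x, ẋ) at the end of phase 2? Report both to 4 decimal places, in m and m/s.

phase 1: p=-0.0431, T=0.441, ωT=1.277533, cosh=1.933251, sinh=1.654527; start (x,ẋ)=(0.094400, 0.025300) → end (x,ẋ)=(0.237172, 0.707949)
phase 2: p=0.1912, T=0.412, ωT=1.193523, cosh=1.800916, sinh=1.497765; start (x,ẋ)=(0.237172, 0.707949) → end (x,ẋ)=(0.640017, 1.474422)

x = 0.6400, ẋ = 1.4744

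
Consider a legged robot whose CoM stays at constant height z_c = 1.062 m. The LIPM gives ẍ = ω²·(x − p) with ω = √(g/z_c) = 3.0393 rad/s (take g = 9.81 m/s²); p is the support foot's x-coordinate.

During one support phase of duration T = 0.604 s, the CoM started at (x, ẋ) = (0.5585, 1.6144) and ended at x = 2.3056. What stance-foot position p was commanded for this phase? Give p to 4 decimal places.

ωT = 3.0393·0.604 = 1.835737; cosh(ωT) = 3.214625, sinh(ωT) = 3.055129
x(T) = p + (x₀−p)·cosh(ωT) + (ẋ₀/ω)·sinh(ωT) ⇒ p·(1 − cosh) = x(T) − x₀·cosh − (ẋ₀/ω)·sinh
numerator   = 2.3056 − (0.5585)·3.214625 − (1.6144/3.0393)·3.055129 = -1.112576
denominator = 1 − 3.214625 = -2.214625
p = -1.112576 / -2.214625 = 0.5024

p = 0.5024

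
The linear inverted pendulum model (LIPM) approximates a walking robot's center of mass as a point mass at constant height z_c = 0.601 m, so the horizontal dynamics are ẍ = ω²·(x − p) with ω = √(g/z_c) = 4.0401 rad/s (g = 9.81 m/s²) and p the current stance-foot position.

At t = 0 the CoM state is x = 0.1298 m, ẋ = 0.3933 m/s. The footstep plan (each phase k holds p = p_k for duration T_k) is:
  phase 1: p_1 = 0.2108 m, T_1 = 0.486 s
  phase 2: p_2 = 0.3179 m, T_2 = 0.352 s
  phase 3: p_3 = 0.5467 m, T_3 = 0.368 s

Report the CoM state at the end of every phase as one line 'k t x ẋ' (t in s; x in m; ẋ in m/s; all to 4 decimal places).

1 0.4860 0.2565 0.2859
2 0.8380 0.3214 0.1429
3 1.2060 0.0972 -1.5779

phase 1: p=0.2108, T=0.486, ωT=1.963489, cosh=3.632252, sinh=3.491885; start (x,ẋ)=(0.129800, 0.393300) → end (x,ẋ)=(0.256519, 0.285852)
phase 2: p=0.3179, T=0.352, ωT=1.422115, cosh=2.193542, sinh=1.952339; start (x,ẋ)=(0.256519, 0.285852) → end (x,ẋ)=(0.321394, 0.142880)
phase 3: p=0.5467, T=0.368, ωT=1.486757, cosh=2.324417, sinh=2.098312; start (x,ẋ)=(0.321394, 0.142880) → end (x,ẋ)=(0.097203, -1.577893)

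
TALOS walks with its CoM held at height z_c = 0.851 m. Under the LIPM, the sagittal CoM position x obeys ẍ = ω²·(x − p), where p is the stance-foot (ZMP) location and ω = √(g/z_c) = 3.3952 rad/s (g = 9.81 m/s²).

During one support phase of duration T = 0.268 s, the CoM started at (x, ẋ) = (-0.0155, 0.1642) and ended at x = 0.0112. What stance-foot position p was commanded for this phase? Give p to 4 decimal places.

p = 0.0378

ωT = 3.3952·0.268 = 0.909914; cosh(ωT) = 1.443333, sinh(ωT) = 1.040774
x(T) = p + (x₀−p)·cosh(ωT) + (ẋ₀/ω)·sinh(ωT) ⇒ p·(1 − cosh) = x(T) − x₀·cosh − (ẋ₀/ω)·sinh
numerator   = 0.0112 − (-0.0155)·1.443333 − (0.1642/3.3952)·1.040774 = -0.016763
denominator = 1 − 1.443333 = -0.443333
p = -0.016763 / -0.443333 = 0.0378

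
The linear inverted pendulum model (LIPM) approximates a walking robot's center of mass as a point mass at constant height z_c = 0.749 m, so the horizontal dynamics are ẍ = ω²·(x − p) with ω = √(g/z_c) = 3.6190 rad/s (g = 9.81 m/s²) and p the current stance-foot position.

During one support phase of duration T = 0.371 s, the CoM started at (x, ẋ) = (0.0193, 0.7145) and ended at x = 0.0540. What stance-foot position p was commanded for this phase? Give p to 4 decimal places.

p = 0.3231

ωT = 3.6190·0.371 = 1.342649; cosh(ωT) = 2.045163, sinh(ωT) = 1.784010
x(T) = p + (x₀−p)·cosh(ωT) + (ẋ₀/ω)·sinh(ωT) ⇒ p·(1 − cosh) = x(T) − x₀·cosh − (ẋ₀/ω)·sinh
numerator   = 0.0540 − (0.0193)·2.045163 − (0.7145/3.6190)·1.784010 = -0.337689
denominator = 1 − 2.045163 = -1.045163
p = -0.337689 / -1.045163 = 0.3231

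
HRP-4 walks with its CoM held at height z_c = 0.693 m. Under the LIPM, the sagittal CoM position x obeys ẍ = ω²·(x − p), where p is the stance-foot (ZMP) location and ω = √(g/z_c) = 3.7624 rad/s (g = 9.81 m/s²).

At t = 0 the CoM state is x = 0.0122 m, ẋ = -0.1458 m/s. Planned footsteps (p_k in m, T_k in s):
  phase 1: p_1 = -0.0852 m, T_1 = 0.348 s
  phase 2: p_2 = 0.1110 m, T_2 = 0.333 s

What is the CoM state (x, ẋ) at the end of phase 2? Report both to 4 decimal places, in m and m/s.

x = 0.1250, ẋ = 0.2240

phase 1: p=-0.0852, T=0.348, ωT=1.309315, cosh=1.986821, sinh=1.716816; start (x,ẋ)=(0.012200, -0.145800) → end (x,ẋ)=(0.041787, 0.339462)
phase 2: p=0.1110, T=0.333, ωT=1.252879, cosh=1.893044, sinh=1.607363; start (x,ẋ)=(0.041787, 0.339462) → end (x,ẋ)=(0.125000, 0.224045)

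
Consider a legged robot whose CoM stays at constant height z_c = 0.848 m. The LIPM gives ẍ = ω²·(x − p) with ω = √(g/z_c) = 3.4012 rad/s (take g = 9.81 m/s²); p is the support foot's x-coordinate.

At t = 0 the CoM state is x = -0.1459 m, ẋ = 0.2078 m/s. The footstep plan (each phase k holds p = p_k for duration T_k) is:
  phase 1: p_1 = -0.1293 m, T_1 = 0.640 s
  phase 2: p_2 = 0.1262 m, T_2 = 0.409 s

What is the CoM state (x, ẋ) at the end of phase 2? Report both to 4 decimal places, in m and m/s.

x = 0.3683, ẋ = 1.0473

phase 1: p=-0.1293, T=0.640, ωT=2.176768, cosh=4.465584, sinh=4.352177; start (x,ẋ)=(-0.145900, 0.207800) → end (x,ẋ)=(0.062472, 0.682225)
phase 2: p=0.1262, T=0.409, ωT=1.391091, cosh=2.134018, sinh=1.885214; start (x,ẋ)=(0.062472, 0.682225) → end (x,ẋ)=(0.368347, 1.047258)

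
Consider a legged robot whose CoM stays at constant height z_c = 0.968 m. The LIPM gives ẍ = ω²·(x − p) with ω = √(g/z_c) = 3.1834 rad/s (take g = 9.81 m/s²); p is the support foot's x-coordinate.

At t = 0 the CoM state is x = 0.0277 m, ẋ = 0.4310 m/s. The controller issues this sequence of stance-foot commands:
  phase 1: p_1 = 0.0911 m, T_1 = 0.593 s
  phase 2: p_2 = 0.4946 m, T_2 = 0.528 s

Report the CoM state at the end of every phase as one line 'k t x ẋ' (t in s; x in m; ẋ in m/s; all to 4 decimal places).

1 0.5930 0.3138 0.8047
2 1.1210 0.6474 0.7436

phase 1: p=0.0911, T=0.593, ωT=1.887756, cosh=3.377972, sinh=3.226561; start (x,ẋ)=(0.027700, 0.431000) → end (x,ẋ)=(0.313780, 0.804697)
phase 2: p=0.4946, T=0.528, ωT=1.680835, cosh=2.778129, sinh=2.591910; start (x,ẋ)=(0.313780, 0.804697) → end (x,ẋ)=(0.647440, 0.743591)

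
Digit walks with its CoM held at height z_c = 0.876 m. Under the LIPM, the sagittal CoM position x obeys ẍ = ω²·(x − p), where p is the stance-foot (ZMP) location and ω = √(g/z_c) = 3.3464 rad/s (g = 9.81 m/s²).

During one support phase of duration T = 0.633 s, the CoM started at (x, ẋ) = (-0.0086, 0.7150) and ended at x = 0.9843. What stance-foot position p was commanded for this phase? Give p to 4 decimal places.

ωT = 3.3464·0.633 = 2.118271; cosh(ωT) = 4.218493, sinh(ωT) = 4.098254
x(T) = p + (x₀−p)·cosh(ωT) + (ẋ₀/ω)·sinh(ωT) ⇒ p·(1 − cosh) = x(T) − x₀·cosh − (ẋ₀/ω)·sinh
numerator   = 0.9843 − (-0.0086)·4.218493 − (0.7150/3.3464)·4.098254 = 0.144936
denominator = 1 − 4.218493 = -3.218493
p = 0.144936 / -3.218493 = -0.0450

p = -0.0450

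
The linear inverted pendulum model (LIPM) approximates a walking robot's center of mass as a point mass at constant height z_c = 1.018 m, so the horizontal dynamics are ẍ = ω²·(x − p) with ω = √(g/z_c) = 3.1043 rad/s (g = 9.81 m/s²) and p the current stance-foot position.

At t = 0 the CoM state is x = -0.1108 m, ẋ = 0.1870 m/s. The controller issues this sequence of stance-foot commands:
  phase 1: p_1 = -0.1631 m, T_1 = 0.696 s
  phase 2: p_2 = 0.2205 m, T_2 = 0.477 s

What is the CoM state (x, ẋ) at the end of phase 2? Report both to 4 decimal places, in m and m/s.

x = 1.4799, ẋ = 4.1809

phase 1: p=-0.1631, T=0.696, ωT=2.160593, cosh=4.395768, sinh=4.280511; start (x,ẋ)=(-0.110800, 0.187000) → end (x,ẋ)=(0.324652, 1.516971)
phase 2: p=0.2205, T=0.477, ωT=1.480751, cosh=2.311857, sinh=2.084390; start (x,ẋ)=(0.324652, 1.516971) → end (x,ẋ)=(1.479859, 4.180945)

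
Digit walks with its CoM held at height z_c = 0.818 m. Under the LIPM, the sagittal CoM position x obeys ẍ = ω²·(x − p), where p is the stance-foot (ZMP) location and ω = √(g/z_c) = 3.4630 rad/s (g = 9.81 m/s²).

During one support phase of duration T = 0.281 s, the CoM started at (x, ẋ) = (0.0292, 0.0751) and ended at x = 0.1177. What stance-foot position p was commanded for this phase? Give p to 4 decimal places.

ωT = 3.4630·0.281 = 0.973103; cosh(ωT) = 1.512026, sinh(ωT) = 1.134117
x(T) = p + (x₀−p)·cosh(ωT) + (ẋ₀/ω)·sinh(ωT) ⇒ p·(1 − cosh) = x(T) − x₀·cosh − (ẋ₀/ω)·sinh
numerator   = 0.1177 − (0.0292)·1.512026 − (0.0751/3.4630)·1.134117 = 0.048954
denominator = 1 − 1.512026 = -0.512026
p = 0.048954 / -0.512026 = -0.0956

p = -0.0956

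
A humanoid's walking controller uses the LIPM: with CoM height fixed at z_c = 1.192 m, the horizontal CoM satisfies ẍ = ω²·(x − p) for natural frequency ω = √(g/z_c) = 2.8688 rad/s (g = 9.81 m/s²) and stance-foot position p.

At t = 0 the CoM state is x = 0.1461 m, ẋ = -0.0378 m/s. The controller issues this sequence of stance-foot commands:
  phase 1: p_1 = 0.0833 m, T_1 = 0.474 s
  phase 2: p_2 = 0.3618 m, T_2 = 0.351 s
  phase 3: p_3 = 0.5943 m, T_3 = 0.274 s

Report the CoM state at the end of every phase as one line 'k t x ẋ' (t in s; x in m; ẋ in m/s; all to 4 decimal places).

1 0.4740 0.1897 0.2493
2 0.8250 0.1979 -0.1988
3 1.0990 0.0087 -1.2522

phase 1: p=0.0833, T=0.474, ωT=1.359811, cosh=2.076084, sinh=1.819374; start (x,ẋ)=(0.146100, -0.037800) → end (x,ẋ)=(0.189706, 0.249304)
phase 2: p=0.3618, T=0.351, ωT=1.006949, cosh=1.551284, sinh=1.185952; start (x,ẋ)=(0.189706, 0.249304) → end (x,ẋ)=(0.197894, -0.198769)
phase 3: p=0.5943, T=0.274, ωT=0.786051, cosh=1.325177, sinh=0.869536; start (x,ẋ)=(0.197894, -0.198769) → end (x,ẋ)=(0.008745, -1.252249)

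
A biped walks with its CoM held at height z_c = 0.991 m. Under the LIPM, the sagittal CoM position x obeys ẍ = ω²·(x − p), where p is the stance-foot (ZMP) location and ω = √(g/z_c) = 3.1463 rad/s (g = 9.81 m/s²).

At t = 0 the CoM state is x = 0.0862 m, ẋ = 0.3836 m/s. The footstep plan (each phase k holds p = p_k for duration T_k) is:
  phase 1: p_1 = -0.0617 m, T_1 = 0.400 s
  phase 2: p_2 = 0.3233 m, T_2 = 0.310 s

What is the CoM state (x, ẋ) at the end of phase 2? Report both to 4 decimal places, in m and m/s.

x = 1.0011, ẋ = 2.5805

phase 1: p=-0.0617, T=0.400, ωT=1.258520, cosh=1.902141, sinh=1.618067; start (x,ẋ)=(0.086200, 0.383600) → end (x,ẋ)=(0.416903, 1.482609)
phase 2: p=0.3233, T=0.310, ωT=0.975353, cosh=1.514581, sinh=1.137522; start (x,ẋ)=(0.416903, 1.482609) → end (x,ẋ)=(1.001096, 2.580535)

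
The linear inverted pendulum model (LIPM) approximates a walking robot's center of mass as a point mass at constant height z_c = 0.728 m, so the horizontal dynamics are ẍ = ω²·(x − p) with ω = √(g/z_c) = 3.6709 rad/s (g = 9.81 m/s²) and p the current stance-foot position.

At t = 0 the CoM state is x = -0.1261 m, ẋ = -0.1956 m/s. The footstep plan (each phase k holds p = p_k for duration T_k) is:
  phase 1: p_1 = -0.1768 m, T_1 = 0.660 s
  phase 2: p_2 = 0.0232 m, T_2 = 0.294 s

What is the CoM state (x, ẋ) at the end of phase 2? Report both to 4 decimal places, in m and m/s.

phase 1: p=-0.1768, T=0.660, ωT=2.422794, cosh=5.682999, sinh=5.594325; start (x,ẋ)=(-0.126100, -0.195600) → end (x,ẋ)=(-0.186760, -0.070409)
phase 2: p=0.0232, T=0.294, ωT=1.079245, cosh=1.641154, sinh=1.301302; start (x,ẋ)=(-0.186760, -0.070409) → end (x,ẋ)=(-0.346335, -1.118518)

x = -0.3463, ẋ = -1.1185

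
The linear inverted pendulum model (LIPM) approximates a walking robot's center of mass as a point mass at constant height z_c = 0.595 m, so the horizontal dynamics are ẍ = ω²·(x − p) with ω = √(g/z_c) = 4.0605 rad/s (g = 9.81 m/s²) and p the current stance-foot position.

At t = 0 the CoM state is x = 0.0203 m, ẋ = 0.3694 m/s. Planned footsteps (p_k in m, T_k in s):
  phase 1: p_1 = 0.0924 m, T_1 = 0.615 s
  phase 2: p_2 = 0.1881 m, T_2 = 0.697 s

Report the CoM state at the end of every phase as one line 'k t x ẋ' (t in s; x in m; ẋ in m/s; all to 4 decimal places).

phase 1: p=0.0924, T=0.615, ωT=2.497208, cosh=6.115418, sinh=6.033104; start (x,ẋ)=(0.020300, 0.369400) → end (x,ẋ)=(0.200334, 0.492772)
phase 2: p=0.1881, T=0.697, ωT=2.830169, cosh=8.503660, sinh=8.444657; start (x,ẋ)=(0.200334, 0.492772) → end (x,ẋ)=(1.316956, 4.609862)

1 0.6150 0.2003 0.4928
2 1.3120 1.3170 4.6099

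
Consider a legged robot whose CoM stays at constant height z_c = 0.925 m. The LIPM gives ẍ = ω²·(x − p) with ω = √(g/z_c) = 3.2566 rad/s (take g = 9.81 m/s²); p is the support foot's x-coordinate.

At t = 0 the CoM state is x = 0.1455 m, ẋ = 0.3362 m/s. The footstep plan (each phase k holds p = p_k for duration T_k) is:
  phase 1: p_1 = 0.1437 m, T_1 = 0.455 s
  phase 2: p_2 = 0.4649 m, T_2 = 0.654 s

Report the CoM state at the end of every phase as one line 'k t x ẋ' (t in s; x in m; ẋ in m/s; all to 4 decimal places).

1 0.4550 0.3633 0.7902
2 1.1090 1.0377 1.9986

phase 1: p=0.1437, T=0.455, ωT=1.481753, cosh=2.313946, sinh=2.086707; start (x,ẋ)=(0.145500, 0.336200) → end (x,ẋ)=(0.363289, 0.790181)
phase 2: p=0.4649, T=0.654, ωT=2.129816, cosh=4.266091, sinh=4.147231; start (x,ẋ)=(0.363289, 0.790181) → end (x,ẋ)=(1.037704, 1.998643)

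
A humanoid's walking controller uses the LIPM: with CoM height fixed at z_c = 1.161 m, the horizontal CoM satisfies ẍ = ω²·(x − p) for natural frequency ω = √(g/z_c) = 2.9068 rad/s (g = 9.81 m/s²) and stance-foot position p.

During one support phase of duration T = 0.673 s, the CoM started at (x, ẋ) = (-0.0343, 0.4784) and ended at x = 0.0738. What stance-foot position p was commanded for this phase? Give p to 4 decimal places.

p = 0.1430

ωT = 2.9068·0.673 = 1.956276; cosh(ωT) = 3.607163, sinh(ωT) = 3.465779
x(T) = p + (x₀−p)·cosh(ωT) + (ẋ₀/ω)·sinh(ωT) ⇒ p·(1 − cosh) = x(T) − x₀·cosh − (ẋ₀/ω)·sinh
numerator   = 0.0738 − (-0.0343)·3.607163 − (0.4784/2.9068)·3.465779 = -0.372871
denominator = 1 − 3.607163 = -2.607163
p = -0.372871 / -2.607163 = 0.1430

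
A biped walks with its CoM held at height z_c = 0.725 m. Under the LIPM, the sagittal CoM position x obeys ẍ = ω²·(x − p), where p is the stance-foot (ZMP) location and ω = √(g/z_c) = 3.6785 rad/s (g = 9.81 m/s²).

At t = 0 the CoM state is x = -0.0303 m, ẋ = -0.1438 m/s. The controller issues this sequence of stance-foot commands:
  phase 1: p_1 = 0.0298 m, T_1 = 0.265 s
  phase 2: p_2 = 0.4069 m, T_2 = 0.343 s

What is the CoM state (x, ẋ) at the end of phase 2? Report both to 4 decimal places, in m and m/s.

x = -0.7777, ẋ = -3.9566

phase 1: p=0.0298, T=0.265, ωT=0.974803, cosh=1.513955, sinh=1.136688; start (x,ẋ)=(-0.030300, -0.143800) → end (x,ẋ)=(-0.105624, -0.469003)
phase 2: p=0.4069, T=0.343, ωT=1.261726, cosh=1.907337, sinh=1.624172; start (x,ẋ)=(-0.105624, -0.469003) → end (x,ẋ)=(-0.777736, -3.956633)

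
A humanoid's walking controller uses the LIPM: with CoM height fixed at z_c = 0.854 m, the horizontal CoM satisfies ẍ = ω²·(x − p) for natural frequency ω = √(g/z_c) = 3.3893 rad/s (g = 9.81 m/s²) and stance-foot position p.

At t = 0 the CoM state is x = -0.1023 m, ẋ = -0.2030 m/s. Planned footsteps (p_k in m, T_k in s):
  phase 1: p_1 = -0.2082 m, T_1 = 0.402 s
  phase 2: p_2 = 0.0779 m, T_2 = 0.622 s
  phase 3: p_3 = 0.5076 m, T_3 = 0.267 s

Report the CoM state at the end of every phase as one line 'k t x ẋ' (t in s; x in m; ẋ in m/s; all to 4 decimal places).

phase 1: p=-0.2082, T=0.402, ωT=1.362499, cosh=2.080980, sinh=1.824960; start (x,ẋ)=(-0.102300, -0.203000) → end (x,ẋ)=(-0.097129, 0.232588)
phase 2: p=0.0779, T=0.622, ωT=2.108145, cosh=4.177207, sinh=4.055744; start (x,ẋ)=(-0.097129, 0.232588) → end (x,ẋ)=(-0.374910, -1.434403)
phase 3: p=0.5076, T=0.267, ωT=0.904943, cosh=1.438178, sinh=1.033613; start (x,ẋ)=(-0.374910, -1.434403) → end (x,ẋ)=(-1.199047, -5.154559)

1 0.4020 -0.0971 0.2326
2 1.0240 -0.3749 -1.4344
3 1.2910 -1.1990 -5.1546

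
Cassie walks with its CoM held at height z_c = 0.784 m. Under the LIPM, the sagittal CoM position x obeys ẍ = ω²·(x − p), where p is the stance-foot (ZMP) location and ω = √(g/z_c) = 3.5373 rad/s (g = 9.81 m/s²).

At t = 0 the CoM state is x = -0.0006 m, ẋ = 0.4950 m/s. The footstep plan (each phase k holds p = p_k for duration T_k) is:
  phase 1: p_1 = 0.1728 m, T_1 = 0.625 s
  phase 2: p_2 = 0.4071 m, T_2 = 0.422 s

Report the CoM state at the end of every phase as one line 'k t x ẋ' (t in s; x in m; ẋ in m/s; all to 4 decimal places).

1 0.6250 0.0030 -0.4792
2 1.0470 -0.8235 -4.1393

phase 1: p=0.1728, T=0.625, ωT=2.210813, cosh=4.616369, sinh=4.506757; start (x,ẋ)=(-0.000600, 0.495000) → end (x,ẋ)=(0.002985, -0.479197)
phase 2: p=0.4071, T=0.422, ωT=1.492741, cosh=2.337014, sinh=2.112258; start (x,ẋ)=(0.002985, -0.479197) → end (x,ẋ)=(-0.823470, -4.139315)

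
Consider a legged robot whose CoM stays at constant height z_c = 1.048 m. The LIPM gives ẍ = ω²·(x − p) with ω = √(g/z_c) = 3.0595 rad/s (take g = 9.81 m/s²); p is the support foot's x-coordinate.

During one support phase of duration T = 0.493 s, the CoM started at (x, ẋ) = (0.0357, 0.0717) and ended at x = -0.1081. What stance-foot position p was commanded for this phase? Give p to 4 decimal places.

p = 0.1774

ωT = 3.0595·0.493 = 1.508333; cosh(ωT) = 2.370236, sinh(ωT) = 2.148957
x(T) = p + (x₀−p)·cosh(ωT) + (ẋ₀/ω)·sinh(ωT) ⇒ p·(1 − cosh) = x(T) − x₀·cosh − (ẋ₀/ω)·sinh
numerator   = -0.1081 − (0.0357)·2.370236 − (0.0717/3.0595)·2.148957 = -0.243079
denominator = 1 − 2.370236 = -1.370236
p = -0.243079 / -1.370236 = 0.1774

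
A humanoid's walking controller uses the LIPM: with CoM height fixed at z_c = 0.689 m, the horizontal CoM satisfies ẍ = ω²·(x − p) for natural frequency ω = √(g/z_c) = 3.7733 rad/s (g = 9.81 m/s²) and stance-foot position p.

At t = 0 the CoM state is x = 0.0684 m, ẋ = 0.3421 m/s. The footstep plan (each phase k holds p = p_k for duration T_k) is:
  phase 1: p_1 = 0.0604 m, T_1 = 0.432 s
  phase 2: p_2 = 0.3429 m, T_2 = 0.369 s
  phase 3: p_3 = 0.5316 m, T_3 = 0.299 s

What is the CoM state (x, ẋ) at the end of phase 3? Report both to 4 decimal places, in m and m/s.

x = 1.5722, ẋ = 4.2477

phase 1: p=0.0604, T=0.432, ωT=1.630066, cosh=2.650063, sinh=2.454146; start (x,ẋ)=(0.068400, 0.342100) → end (x,ẋ)=(0.304102, 0.980668)
phase 2: p=0.3429, T=0.369, ωT=1.392348, cosh=2.136389, sinh=1.887898; start (x,ẋ)=(0.304102, 0.980668) → end (x,ẋ)=(0.750670, 1.818705)
phase 3: p=0.5316, T=0.299, ωT=1.128217, cosh=1.706875, sinh=1.383266; start (x,ẋ)=(0.750670, 1.818705) → end (x,ẋ)=(1.572250, 4.247734)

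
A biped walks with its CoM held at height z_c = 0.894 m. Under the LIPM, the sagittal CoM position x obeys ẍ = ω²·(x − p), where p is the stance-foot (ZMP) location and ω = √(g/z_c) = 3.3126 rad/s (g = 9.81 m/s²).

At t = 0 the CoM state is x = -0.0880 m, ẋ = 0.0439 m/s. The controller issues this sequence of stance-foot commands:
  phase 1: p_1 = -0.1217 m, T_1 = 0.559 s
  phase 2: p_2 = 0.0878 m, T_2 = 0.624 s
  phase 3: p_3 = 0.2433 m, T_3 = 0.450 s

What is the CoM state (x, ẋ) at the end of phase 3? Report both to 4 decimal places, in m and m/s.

x = 1.4499, ẋ = 4.1325

phase 1: p=-0.1217, T=0.559, ωT=1.851743, cosh=3.263940, sinh=3.106977; start (x,ẋ)=(-0.088000, 0.043900) → end (x,ẋ)=(0.029470, 0.490133)
phase 2: p=0.0878, T=0.624, ωT=2.067062, cosh=4.014067, sinh=3.887510; start (x,ẋ)=(0.029470, 0.490133) → end (x,ẋ)=(0.428856, 1.216264)
phase 3: p=0.2433, T=0.450, ωT=1.490670, cosh=2.332646, sinh=2.107424; start (x,ẋ)=(0.428856, 1.216264) → end (x,ẋ)=(1.449904, 4.132487)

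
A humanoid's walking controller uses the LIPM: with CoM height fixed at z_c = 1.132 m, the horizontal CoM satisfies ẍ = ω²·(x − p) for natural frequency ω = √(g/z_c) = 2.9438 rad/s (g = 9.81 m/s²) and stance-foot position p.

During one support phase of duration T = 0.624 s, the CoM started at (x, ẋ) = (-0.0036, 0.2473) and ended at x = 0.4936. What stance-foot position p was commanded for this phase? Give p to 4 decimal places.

ωT = 2.9438·0.624 = 1.836931; cosh(ωT) = 3.218275, sinh(ωT) = 3.058970
x(T) = p + (x₀−p)·cosh(ωT) + (ẋ₀/ω)·sinh(ωT) ⇒ p·(1 − cosh) = x(T) − x₀·cosh − (ẋ₀/ω)·sinh
numerator   = 0.4936 − (-0.0036)·3.218275 − (0.2473/2.9438)·3.058970 = 0.248211
denominator = 1 − 3.218275 = -2.218275
p = 0.248211 / -2.218275 = -0.1119

p = -0.1119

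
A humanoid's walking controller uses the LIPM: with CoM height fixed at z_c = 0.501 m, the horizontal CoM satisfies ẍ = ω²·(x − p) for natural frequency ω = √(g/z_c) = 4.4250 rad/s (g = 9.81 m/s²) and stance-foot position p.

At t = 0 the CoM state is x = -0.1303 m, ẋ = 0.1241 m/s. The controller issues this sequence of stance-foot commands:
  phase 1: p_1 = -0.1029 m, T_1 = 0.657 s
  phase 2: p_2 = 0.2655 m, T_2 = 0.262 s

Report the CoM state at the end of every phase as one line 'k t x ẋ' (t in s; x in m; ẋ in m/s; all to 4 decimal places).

phase 1: p=-0.1029, T=0.657, ωT=2.907225, cosh=9.180278, sinh=9.125651; start (x,ẋ)=(-0.130300, 0.124100) → end (x,ẋ)=(-0.098509, 0.032833)
phase 2: p=0.2655, T=0.262, ωT=1.159350, cosh=1.750775, sinh=1.437085; start (x,ẋ)=(-0.098509, 0.032833) → end (x,ẋ)=(-0.361135, -2.257287)

1 0.6570 -0.0985 0.0328
2 0.9190 -0.3611 -2.2573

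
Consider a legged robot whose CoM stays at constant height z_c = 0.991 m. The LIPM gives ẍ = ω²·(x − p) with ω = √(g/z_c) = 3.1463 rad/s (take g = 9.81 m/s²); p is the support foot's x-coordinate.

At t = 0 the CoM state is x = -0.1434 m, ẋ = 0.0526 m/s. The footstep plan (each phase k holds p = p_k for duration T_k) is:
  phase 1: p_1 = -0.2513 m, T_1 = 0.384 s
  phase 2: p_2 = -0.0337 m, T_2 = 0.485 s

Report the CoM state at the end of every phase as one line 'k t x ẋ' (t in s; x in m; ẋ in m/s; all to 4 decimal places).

1 0.3840 -0.0291 0.6134
2 0.8690 0.4045 1.5090

phase 1: p=-0.2513, T=0.384, ωT=1.208179, cosh=1.823062, sinh=1.524322; start (x,ẋ)=(-0.143400, 0.052600) → end (x,ẋ)=(-0.029108, 0.613379)
phase 2: p=-0.0337, T=0.485, ωT=1.525956, cosh=2.408475, sinh=2.191062; start (x,ẋ)=(-0.029108, 0.613379) → end (x,ẋ)=(0.404513, 1.508964)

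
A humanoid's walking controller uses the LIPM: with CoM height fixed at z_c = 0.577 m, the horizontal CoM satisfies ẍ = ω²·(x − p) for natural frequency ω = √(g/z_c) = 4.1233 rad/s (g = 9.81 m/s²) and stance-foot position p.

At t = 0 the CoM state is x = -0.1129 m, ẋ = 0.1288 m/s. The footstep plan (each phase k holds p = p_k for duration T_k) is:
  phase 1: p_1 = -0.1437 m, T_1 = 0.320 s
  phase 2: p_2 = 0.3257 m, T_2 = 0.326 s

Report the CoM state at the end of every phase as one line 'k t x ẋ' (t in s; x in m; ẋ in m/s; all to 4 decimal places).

phase 1: p=-0.1437, T=0.320, ωT=1.319456, cosh=2.004333, sinh=1.737052; start (x,ẋ)=(-0.112900, 0.128800) → end (x,ẋ)=(-0.027706, 0.478760)
phase 2: p=0.3257, T=0.326, ωT=1.344196, cosh=2.047925, sinh=1.787176; start (x,ẋ)=(-0.027706, 0.478760) → end (x,ẋ)=(-0.190539, -1.623807)

1 0.3200 -0.0277 0.4788
2 0.6460 -0.1905 -1.6238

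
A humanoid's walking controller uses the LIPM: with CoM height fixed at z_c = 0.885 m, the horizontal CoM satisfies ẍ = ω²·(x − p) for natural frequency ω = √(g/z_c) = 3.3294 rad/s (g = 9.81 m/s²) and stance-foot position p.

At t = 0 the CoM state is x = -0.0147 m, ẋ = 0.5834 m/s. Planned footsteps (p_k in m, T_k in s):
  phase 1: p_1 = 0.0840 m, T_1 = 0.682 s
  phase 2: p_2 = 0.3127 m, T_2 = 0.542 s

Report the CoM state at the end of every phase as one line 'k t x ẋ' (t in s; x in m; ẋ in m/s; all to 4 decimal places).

phase 1: p=0.0840, T=0.682, ωT=2.270651, cosh=4.894474, sinh=4.791229; start (x,ẋ)=(-0.014700, 0.583400) → end (x,ẋ)=(0.440467, 1.280982)
phase 2: p=0.3127, T=0.542, ωT=1.804535, cosh=3.120847, sinh=2.956296; start (x,ẋ)=(0.440467, 1.280982) → end (x,ẋ)=(1.848872, 5.255319)

1 0.6820 0.4405 1.2810
2 1.2240 1.8489 5.2553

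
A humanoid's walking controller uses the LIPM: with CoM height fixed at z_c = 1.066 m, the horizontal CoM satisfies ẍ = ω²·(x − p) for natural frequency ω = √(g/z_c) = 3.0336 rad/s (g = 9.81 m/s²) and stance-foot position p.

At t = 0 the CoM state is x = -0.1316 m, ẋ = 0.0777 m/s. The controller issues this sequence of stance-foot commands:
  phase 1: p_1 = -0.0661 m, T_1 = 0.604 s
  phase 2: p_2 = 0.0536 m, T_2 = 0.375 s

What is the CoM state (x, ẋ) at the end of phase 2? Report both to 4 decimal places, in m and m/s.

phase 1: p=-0.0661, T=0.604, ωT=1.832294, cosh=3.204126, sinh=3.044080; start (x,ẋ)=(-0.131600, 0.077700) → end (x,ẋ)=(-0.198002, -0.355901)
phase 2: p=0.0536, T=0.375, ωT=1.137600, cosh=1.719930, sinh=1.399343; start (x,ẋ)=(-0.198002, -0.355901) → end (x,ẋ)=(-0.543308, -1.680186)

x = -0.5433, ẋ = -1.6802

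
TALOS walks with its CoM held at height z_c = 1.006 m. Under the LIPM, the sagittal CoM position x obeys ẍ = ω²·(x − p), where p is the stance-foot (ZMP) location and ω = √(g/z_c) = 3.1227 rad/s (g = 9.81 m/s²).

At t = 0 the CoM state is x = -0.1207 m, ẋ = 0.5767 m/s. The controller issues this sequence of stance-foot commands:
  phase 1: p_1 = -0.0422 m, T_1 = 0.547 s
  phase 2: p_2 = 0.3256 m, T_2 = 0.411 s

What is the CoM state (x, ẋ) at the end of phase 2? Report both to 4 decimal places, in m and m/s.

phase 1: p=-0.0422, T=0.547, ωT=1.708117, cosh=2.849883, sinh=2.668676; start (x,ẋ)=(-0.120700, 0.576700) → end (x,ẋ)=(0.226935, 0.989350)
phase 2: p=0.3256, T=0.411, ωT=1.283430, cosh=1.943041, sinh=1.665955; start (x,ẋ)=(0.226935, 0.989350) → end (x,ẋ)=(0.661707, 1.409065)

x = 0.6617, ẋ = 1.4091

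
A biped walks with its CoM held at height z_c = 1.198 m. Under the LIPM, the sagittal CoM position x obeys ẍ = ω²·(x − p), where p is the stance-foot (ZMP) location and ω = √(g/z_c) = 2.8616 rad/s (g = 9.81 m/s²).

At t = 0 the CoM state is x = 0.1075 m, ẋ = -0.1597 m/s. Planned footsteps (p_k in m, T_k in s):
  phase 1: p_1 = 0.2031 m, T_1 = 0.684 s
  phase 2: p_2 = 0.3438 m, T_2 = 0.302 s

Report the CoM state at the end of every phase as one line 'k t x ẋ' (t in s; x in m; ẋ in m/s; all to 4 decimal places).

1 0.6840 -0.3357 -1.5258
2 0.9860 -1.1260 -4.0296

phase 1: p=0.2031, T=0.684, ωT=1.957334, cosh=3.610831, sinh=3.469597; start (x,ẋ)=(0.107500, -0.159700) → end (x,ẋ)=(-0.335727, -1.525824)
phase 2: p=0.3438, T=0.302, ωT=0.864203, cosh=1.397251, sinh=0.975864; start (x,ẋ)=(-0.335727, -1.525824) → end (x,ẋ)=(-1.126006, -4.029558)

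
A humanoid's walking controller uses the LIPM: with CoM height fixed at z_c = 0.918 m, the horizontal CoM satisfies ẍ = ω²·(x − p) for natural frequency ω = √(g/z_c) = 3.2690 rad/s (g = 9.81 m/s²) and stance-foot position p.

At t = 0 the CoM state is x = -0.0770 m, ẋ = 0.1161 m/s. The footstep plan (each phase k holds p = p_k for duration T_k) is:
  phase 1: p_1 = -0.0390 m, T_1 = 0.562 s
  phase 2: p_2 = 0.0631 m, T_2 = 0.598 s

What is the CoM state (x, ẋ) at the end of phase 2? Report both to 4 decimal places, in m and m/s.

x = -0.3606, ẋ = -1.3324

phase 1: p=-0.0390, T=0.562, ωT=1.837178, cosh=3.219030, sinh=3.059764; start (x,ẋ)=(-0.077000, 0.116100) → end (x,ẋ)=(-0.052654, -0.006361)
phase 2: p=0.0631, T=0.598, ωT=1.954862, cosh=3.602264, sinh=3.460680; start (x,ẋ)=(-0.052654, -0.006361) → end (x,ẋ)=(-0.360611, -1.332436)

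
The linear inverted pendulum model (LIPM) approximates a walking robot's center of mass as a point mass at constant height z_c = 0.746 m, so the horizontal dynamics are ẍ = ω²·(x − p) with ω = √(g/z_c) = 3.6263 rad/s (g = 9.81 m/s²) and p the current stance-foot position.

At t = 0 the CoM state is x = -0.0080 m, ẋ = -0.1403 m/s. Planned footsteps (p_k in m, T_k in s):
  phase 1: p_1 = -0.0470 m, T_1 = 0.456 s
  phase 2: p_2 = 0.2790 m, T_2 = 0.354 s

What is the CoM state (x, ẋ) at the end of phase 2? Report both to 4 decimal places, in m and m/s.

x = -0.3496, ẋ = -1.9669

phase 1: p=-0.0470, T=0.456, ωT=1.653593, cosh=2.708541, sinh=2.517180; start (x,ẋ)=(-0.008000, -0.140300) → end (x,ẋ)=(-0.038756, -0.024014)
phase 2: p=0.2790, T=0.354, ωT=1.283710, cosh=1.943508, sinh=1.666501; start (x,ẋ)=(-0.038756, -0.024014) → end (x,ẋ)=(-0.349596, -1.966942)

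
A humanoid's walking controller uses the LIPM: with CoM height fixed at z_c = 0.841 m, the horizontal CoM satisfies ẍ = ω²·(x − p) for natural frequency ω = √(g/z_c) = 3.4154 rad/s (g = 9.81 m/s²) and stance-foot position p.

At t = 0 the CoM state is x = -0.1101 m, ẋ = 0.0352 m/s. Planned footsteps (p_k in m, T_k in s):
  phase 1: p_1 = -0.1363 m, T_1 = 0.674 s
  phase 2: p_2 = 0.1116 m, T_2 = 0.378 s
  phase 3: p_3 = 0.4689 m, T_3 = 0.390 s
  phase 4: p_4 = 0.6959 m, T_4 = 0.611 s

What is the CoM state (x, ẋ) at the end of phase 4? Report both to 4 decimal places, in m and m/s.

x = 0.7976, ẋ = 0.4912

phase 1: p=-0.1363, T=0.674, ωT=2.301980, cosh=5.047004, sinh=4.946943; start (x,ẋ)=(-0.110100, 0.035200) → end (x,ẋ)=(0.046916, 0.620324)
phase 2: p=0.1116, T=0.378, ωT=1.291021, cosh=1.955744, sinh=1.680754; start (x,ẋ)=(0.046916, 0.620324) → end (x,ẋ)=(0.290363, 0.841880)
phase 3: p=0.4689, T=0.390, ωT=1.332006, cosh=2.026292, sinh=1.762344; start (x,ẋ)=(0.290363, 0.841880) → end (x,ẋ)=(0.541541, 0.631259)
phase 4: p=0.6959, T=0.611, ωT=2.086809, cosh=4.091621, sinh=3.967539; start (x,ẋ)=(0.541541, 0.631259) → end (x,ẋ)=(0.797630, 0.491194)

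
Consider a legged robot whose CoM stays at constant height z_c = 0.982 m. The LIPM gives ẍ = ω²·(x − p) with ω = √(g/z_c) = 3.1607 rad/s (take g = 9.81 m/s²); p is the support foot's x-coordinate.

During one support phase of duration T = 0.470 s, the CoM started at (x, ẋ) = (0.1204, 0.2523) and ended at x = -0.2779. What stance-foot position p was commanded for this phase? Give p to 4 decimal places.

p = 0.5483

ωT = 3.1607·0.470 = 1.485529; cosh(ωT) = 2.321842, sinh(ωT) = 2.095459
x(T) = p + (x₀−p)·cosh(ωT) + (ẋ₀/ω)·sinh(ωT) ⇒ p·(1 − cosh) = x(T) − x₀·cosh − (ẋ₀/ω)·sinh
numerator   = -0.2779 − (0.1204)·2.321842 − (0.2523/3.1607)·2.095459 = -0.724718
denominator = 1 − 2.321842 = -1.321842
p = -0.724718 / -1.321842 = 0.5483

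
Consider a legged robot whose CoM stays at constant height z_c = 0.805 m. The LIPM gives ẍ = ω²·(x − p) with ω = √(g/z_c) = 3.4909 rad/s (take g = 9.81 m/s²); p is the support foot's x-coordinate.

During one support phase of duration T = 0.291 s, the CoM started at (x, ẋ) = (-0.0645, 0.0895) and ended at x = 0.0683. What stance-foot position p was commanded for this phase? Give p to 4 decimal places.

ωT = 3.4909·0.291 = 1.015852; cosh(ωT) = 1.561904, sinh(ωT) = 1.199811
x(T) = p + (x₀−p)·cosh(ωT) + (ẋ₀/ω)·sinh(ωT) ⇒ p·(1 − cosh) = x(T) − x₀·cosh − (ẋ₀/ω)·sinh
numerator   = 0.0683 − (-0.0645)·1.561904 − (0.0895/3.4909)·1.199811 = 0.138282
denominator = 1 − 1.561904 = -0.561904
p = 0.138282 / -0.561904 = -0.2461

p = -0.2461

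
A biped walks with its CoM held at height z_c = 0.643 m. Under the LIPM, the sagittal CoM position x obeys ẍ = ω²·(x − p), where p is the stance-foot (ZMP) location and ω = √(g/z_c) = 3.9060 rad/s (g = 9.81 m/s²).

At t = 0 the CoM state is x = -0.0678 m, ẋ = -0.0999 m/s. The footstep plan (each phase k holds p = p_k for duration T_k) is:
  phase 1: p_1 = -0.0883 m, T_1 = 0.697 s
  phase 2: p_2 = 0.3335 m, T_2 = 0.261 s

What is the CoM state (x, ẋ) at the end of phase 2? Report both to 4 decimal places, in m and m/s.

x = -0.4337, ẋ = -2.4063

phase 1: p=-0.0883, T=0.697, ωT=2.722482, cosh=7.641879, sinh=7.576168; start (x,ẋ)=(-0.067800, -0.099900) → end (x,ẋ)=(-0.125410, -0.156777)
phase 2: p=0.3335, T=0.261, ωT=1.019466, cosh=1.566251, sinh=1.205463; start (x,ẋ)=(-0.125410, -0.156777) → end (x,ẋ)=(-0.433652, -2.406348)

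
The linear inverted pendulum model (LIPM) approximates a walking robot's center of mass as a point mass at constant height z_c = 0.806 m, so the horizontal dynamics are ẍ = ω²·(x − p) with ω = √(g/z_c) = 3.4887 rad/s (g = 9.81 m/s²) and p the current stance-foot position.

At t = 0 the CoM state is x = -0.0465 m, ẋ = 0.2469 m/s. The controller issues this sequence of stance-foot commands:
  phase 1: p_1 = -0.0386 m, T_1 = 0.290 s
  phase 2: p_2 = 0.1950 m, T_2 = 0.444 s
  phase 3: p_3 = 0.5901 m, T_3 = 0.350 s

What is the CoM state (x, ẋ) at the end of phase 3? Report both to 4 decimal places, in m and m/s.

x = -0.6304, ẋ = -3.7942

phase 1: p=-0.0386, T=0.290, ωT=1.011723, cosh=1.556964, sinh=1.193372; start (x,ẋ)=(-0.046500, 0.246900) → end (x,ẋ)=(0.033557, 0.351524)
phase 2: p=0.1950, T=0.444, ωT=1.548983, cosh=2.459572, sinh=2.247108; start (x,ẋ)=(0.033557, 0.351524) → end (x,ẋ)=(0.024339, -0.401035)
phase 3: p=0.5901, T=0.350, ωT=1.221045, cosh=1.842826, sinh=1.547904; start (x,ẋ)=(0.024339, -0.401035) → end (x,ẋ)=(-0.630435, -3.794246)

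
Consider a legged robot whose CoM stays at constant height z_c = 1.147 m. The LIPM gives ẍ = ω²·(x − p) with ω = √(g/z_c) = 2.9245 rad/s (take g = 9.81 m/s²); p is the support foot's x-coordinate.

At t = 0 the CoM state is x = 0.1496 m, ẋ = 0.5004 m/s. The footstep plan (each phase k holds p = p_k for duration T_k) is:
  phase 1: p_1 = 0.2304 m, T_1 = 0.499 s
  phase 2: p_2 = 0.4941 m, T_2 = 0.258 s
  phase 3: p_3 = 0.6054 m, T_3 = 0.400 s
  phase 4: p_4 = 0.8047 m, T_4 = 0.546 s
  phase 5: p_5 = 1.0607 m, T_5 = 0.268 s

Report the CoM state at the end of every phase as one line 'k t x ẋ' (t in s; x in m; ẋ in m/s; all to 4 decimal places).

1 0.4990 0.3954 0.6538
2 0.7570 0.5511 0.6099
3 1.1570 0.8131 0.8461
4 1.7030 1.5112 2.2327
5 1.9710 2.3184 4.0959

phase 1: p=0.2304, T=0.499, ωT=1.459326, cosh=2.267725, sinh=2.035332; start (x,ẋ)=(0.149600, 0.500400) → end (x,ẋ)=(0.395426, 0.653821)
phase 2: p=0.4941, T=0.258, ωT=0.754521, cosh=1.298414, sinh=0.828178; start (x,ẋ)=(0.395426, 0.653821) → end (x,ẋ)=(0.551133, 0.609941)
phase 3: p=0.6054, T=0.400, ωT=1.169800, cosh=1.765889, sinh=1.455460; start (x,ẋ)=(0.551133, 0.609941) → end (x,ẋ)=(0.813125, 0.846101)
phase 4: p=0.8047, T=0.546, ωT=1.596777, cosh=2.569821, sinh=2.367273; start (x,ẋ)=(0.813125, 0.846101) → end (x,ẋ)=(1.511238, 2.232655)
phase 5: p=1.0607, T=0.268, ωT=0.783766, cosh=1.323193, sinh=0.866510; start (x,ẋ)=(1.511238, 2.232655) → end (x,ẋ)=(2.318369, 4.095944)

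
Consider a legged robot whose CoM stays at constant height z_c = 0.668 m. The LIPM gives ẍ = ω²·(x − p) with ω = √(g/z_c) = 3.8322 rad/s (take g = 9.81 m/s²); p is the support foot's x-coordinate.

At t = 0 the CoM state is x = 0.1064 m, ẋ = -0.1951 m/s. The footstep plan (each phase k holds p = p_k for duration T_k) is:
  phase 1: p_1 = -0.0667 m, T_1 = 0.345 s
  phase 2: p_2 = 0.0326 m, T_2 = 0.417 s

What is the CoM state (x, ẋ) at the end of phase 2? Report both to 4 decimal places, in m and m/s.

x = 0.9161, ẋ = 3.4164

phase 1: p=-0.0667, T=0.345, ωT=1.322109, cosh=2.008949, sinh=1.742376; start (x,ẋ)=(0.106400, -0.195100) → end (x,ẋ)=(0.192343, 0.763866)
phase 2: p=0.0326, T=0.417, ωT=1.598027, cosh=2.572783, sinh=2.370488; start (x,ẋ)=(0.192343, 0.763866) → end (x,ẋ)=(0.916091, 3.416400)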